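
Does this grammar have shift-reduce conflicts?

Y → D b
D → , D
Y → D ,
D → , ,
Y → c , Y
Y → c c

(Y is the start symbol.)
Yes — I10: [D → , , .] vs [D → . , ,]

A shift-reduce conflict occurs when an LR(0) state has both:
  - a complete (reduce) item [A → α .] (dot at the end), and
  - a shift item [B → β . c γ] (dot before a terminal).

Augment with Y' → Y and build the canonical LR(0) collection (I0 = CLOSURE({[Y' → . Y]}), then GOTO on every symbol after a dot until no new states appear). It has 12 states:
  I0: { [D → . , ,], [D → . , D], [Y → . D ,], [Y → . D b], [Y → . c , Y], [Y → . c c], [Y' → . Y] }  — shift
  I1: { [D → , . ,], [D → , . D], [D → . , ,], [D → . , D] }  — shift
  I2: { [Y → D . ,], [Y → D . b] }  — shift
  I3: { [Y' → Y .] }  — accept
  I4: { [Y → c . , Y], [Y → c . c] }  — shift
  I5: { [D → . , ,], [D → . , D], [Y → . D ,], [Y → . D b], [Y → . c , Y], [Y → . c c], [Y → c , . Y] }  — shift
  I6: { [Y → c c .] }  — reduce
  I7: { [Y → c , Y .] }  — reduce
  I8: { [Y → D , .] }  — reduce
  I9: { [Y → D b .] }  — reduce
  I10: { [D → , , .], [D → , . ,], [D → , . D], [D → . , ,], [D → . , D] }  — shift, reduce
  I11: { [D → , D .] }  — reduce

I10 contains reduce item [D → , , .] and shift items [D → . , ,], [D → , . ,], [D → . , D] — shift-reduce conflict.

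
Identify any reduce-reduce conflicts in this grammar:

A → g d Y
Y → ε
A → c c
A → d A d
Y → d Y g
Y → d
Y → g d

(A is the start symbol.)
A reduce-reduce conflict occurs when an LR(0) state has two complete items [A → α .] and [B → β .] — both call for a reduction, and with no lookahead the parser cannot choose between them.

Augment with A' → A and build the canonical LR(0) collection (I0 = CLOSURE({[A' → . A]}), then GOTO on every symbol after a dot until no new states appear). It has 15 states:
  I0: { [A → . c c], [A → . d A d], [A → . g d Y], [A' → . A] }  — shift
  I1: { [A' → A .] }  — accept
  I2: { [A → c . c] }  — shift
  I3: { [A → . c c], [A → . d A d], [A → . g d Y], [A → d . A d] }  — shift
  I4: { [A → g . d Y] }  — shift
  I5: { [A → g d . Y], [Y → . d Y g], [Y → . d], [Y → . g d], [Y → .] }  — shift, reduce
  I6: { [A → g d Y .] }  — reduce
  I7: { [Y → . d Y g], [Y → . d], [Y → . g d], [Y → .], [Y → d . Y g], [Y → d .] }  — shift, 2 reduces
  I8: { [Y → g . d] }  — shift
  I9: { [Y → g d .] }  — reduce
  I10: { [Y → d Y . g] }  — shift
  I11: { [Y → d Y g .] }  — reduce
  I12: { [A → d A . d] }  — shift
  I13: { [A → d A d .] }  — reduce
  I14: { [A → c c .] }  — reduce

I7 contains complete items [Y → .], [Y → d .] — reduce-reduce conflict.

Answer: Yes — I7: [Y → .] vs [Y → d .]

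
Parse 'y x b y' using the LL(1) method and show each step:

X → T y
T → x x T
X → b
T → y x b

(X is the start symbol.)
Stack is shown with the top on the left.

Stack      Input      Action
----------------------------
X $        y x b y $  output X → T y
T y $      y x b y $  output T → y x b
y x b y $  y x b y $  match 'y'
x b y $    x b y $    match 'x'
b y $      b y $      match 'b'
y $        y $        match 'y'
$          $          accept

The string is accepted.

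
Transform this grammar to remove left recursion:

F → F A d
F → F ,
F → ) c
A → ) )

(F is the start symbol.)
F is directly left-recursive. The standard transformation for
  A → A α₁ | ... | A α_m | β₁ | ... | β_n
is
  A  → β₁ A' | ... | β_n A'
  A' → α₁ A' | ... | α_m A' | ε

F → ) c becomes F → ) c F'
F → F A d becomes F' → A d F'
F → F , becomes F' → , F'
Add F' → ε

Productions for other non-terminals are unchanged:
  A → ) )

Resulting grammar:
F → ) c F'
F' → A d F'
F' → , F'
F' → ε
A → ) )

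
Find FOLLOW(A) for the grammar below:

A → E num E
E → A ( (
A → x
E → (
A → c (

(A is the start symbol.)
To compute FOLLOW(A), find every occurrence of A on a right-hand side N → α A β: add FIRST(β) \ {ε}, and if β is empty or nullable also add FOLLOW(N). Iterate to a fixed point.

A is the start symbol, so $ ∈ FOLLOW(A).
In E → A ( (: A is followed by '(' '(', add FIRST('(' '(') \ {ε} = { '(' }

Taking the union: FOLLOW(A) = { $, '(' }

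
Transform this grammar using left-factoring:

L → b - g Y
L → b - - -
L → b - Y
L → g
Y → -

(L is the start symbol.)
L → b - L'
L' → g Y
L' → - -
L' → Y
L → g
Y → -

Left-factoring transforms A → αβ₁ | αβ₂ into A → αA' and A' → β₁ | β₂
(α is the longest common prefix among the alternatives). Repeat until
no nonterminal has two alternatives with a common prefix.

Round 1: L has alternatives sharing prefix 'b -'. Introduce L': L → b - L'
  Add: L' → g Y
  Add: L' → - -
  Add: L' → Y

No remaining common prefixes — done.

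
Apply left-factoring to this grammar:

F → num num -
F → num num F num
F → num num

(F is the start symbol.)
F → num num F'
F' → -
F' → F num
F' → ε

Left-factoring transforms A → αβ₁ | αβ₂ into A → αA' and A' → β₁ | β₂
(α is the longest common prefix among the alternatives). Repeat until
no nonterminal has two alternatives with a common prefix.

Round 1: F has alternatives sharing prefix 'num num'. Introduce F': F → num num F'
  Add: F' → -
  Add: F' → F num
  Add: F' → ε

No remaining common prefixes — done.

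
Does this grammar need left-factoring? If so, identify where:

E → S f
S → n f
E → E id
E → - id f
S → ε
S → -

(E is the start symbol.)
Left-factoring is needed when two productions for the same non-terminal
share a common prefix on the right-hand side.

Productions for E:
  E → S f
  E → E id
  E → - id f
Productions for S:
  S → n f
  S → ε
  S → -

No common prefixes found.

Answer: No, left-factoring is not needed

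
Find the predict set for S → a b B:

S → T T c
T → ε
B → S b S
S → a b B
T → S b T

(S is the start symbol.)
PREDICT(S → a b B) = (FIRST(RHS) \ {ε}) ∪ (FOLLOW(S) if ε ∈ FIRST(RHS), i.e. RHS ⇒* ε)
FIRST(a b B) = { 'a' }
ε ∉ FIRST(a b B), so FOLLOW(S) is not added.
PREDICT(S → a b B) = { 'a' }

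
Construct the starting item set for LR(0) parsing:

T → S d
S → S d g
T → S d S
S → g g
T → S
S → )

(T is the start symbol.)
{ [S → . )], [S → . S d g], [S → . g g], [T → . S d S], [T → . S d], [T → . S], [T' → . T] }

First, augment the grammar with T' → T
I₀ = CLOSURE({ [T' → . T] }):
  [T' → . T] has the dot before T: add [T → . S d], [T → . S d S], [T → . S]
  [T → . S d] has the dot before S: add [S → . S d g], [S → . g g], [S → . )]
No further items can be added.

I₀ = { [S → . )], [S → . S d g], [S → . g g], [T → . S d S], [T → . S d], [T → . S], [T' → . T] }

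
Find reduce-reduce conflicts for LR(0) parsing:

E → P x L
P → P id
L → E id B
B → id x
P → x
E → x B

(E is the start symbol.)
No reduce-reduce conflicts

Augment with E' → E and build the canonical LR(0) collection (I0 = CLOSURE({[E' → . E]}), then GOTO on every symbol after a dot until no new states appear). It has 13 states:
  I0: { [E → . P x L], [E → . x B], [E' → . E], [P → . P id], [P → . x] }  — shift
  I1: { [E' → E .] }  — accept
  I2: { [E → P . x L], [P → P . id] }  — shift
  I3: { [B → . id x], [E → x . B], [P → x .] }  — shift, reduce
  I4: { [E → x B .] }  — reduce
  I5: { [B → id . x] }  — shift
  I6: { [B → id x .] }  — reduce
  I7: { [P → P id .] }  — reduce
  I8: { [E → . P x L], [E → . x B], [E → P x . L], [L → . E id B], [P → . P id], [P → . x] }  — shift
  I9: { [L → E . id B] }  — shift
  I10: { [E → P x L .] }  — reduce
  I11: { [B → . id x], [L → E id . B] }  — shift
  I12: { [L → E id B .] }  — reduce

No state contains more than one complete item.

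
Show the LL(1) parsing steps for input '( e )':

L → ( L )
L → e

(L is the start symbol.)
LL(1) parsing maintains a stack (initially the start symbol over $) and the input. At each step: if the stack top is a terminal, match it against the current input token; if it is a non-terminal N, replace it with the RHS of M[N, lookahead] (the unique production whose predict set contains the lookahead).

Stack is shown with the top on the left.

Stack    Input    Action
------------------------
L $      ( e ) $  output L → ( L )
( L ) $  ( e ) $  match '('
L ) $    e ) $    output L → e
e ) $    e ) $    match 'e'
) $      ) $      match ')'
$        $        accept

The string is accepted.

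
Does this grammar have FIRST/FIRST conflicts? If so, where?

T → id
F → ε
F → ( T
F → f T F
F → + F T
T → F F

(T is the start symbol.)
No FIRST/FIRST conflicts.

FIRST sets of the non-terminals at (or reachable through a nullable prefix from) the front of some alternative:
  FIRST(F) = { '(', '+', 'f', ε }

Productions for T:
  T → id: FIRST = { 'id' }
  T → F F: FIRST = { '(', '+', 'f', ε }
Productions for F:
  F → ε: FIRST = { ε }
  F → ( T: FIRST = { '(' }
  F → f T F: FIRST = { 'f' }
  F → + F T: FIRST = { '+' }

All alternatives of each non-terminal have pairwise disjoint FIRST sets.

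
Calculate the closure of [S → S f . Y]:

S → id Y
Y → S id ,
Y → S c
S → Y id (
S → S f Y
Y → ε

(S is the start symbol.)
{ [S → . S f Y], [S → . Y id (], [S → . id Y], [S → S f . Y], [Y → . S c], [Y → . S id ,], [Y → .] }

Start with: [S → S f . Y]
  [S → S f . Y] has the dot before Y: add [Y → . S id ,], [Y → . S c], [Y → .]
  [Y → . S id ,] has the dot before S: add [S → . id Y], [S → . Y id (], [S → . S f Y]
No further items can be added.

CLOSURE = { [S → . S f Y], [S → . Y id (], [S → . id Y], [S → S f . Y], [Y → . S c], [Y → . S id ,], [Y → .] }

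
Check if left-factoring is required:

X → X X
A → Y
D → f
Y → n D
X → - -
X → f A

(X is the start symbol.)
No, left-factoring is not needed

Left-factoring is needed when two productions for the same non-terminal
share a common prefix on the right-hand side.

Productions for X:
  X → X X
  X → - -
  X → f A

No common prefixes found.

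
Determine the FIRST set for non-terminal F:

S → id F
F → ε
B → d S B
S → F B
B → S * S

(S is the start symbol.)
{ ε }

To compute FIRST(F), examine every production with F on the left-hand side, reading each right-hand side left to right until a non-nullable symbol is reached.

From F → ε:
  - ε-production, so ε ∈ FIRST(F)

Collecting: FIRST(F) = { ε }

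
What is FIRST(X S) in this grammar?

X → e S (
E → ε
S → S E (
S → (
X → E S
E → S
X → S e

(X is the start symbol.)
FIRST sets of the non-terminals involved (from the grammar, by fixed-point iteration):
  FIRST(X) = { '(', 'e' }

To compute FIRST(X S), process the symbols left to right:
Symbol X is a non-terminal. Add FIRST(X) \ {ε} = { '(', 'e' }
X is not nullable (ε ∉ FIRST(X)), so stop here.
FIRST(X S) = { '(', 'e' }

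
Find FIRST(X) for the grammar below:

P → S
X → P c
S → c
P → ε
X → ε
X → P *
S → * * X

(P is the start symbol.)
{ '*', 'c', ε }

To compute FIRST(X), examine every production with X on the left-hand side, reading each right-hand side left to right until a non-nullable symbol is reached.

FIRST sets of the other non-terminals involved (by the same procedure, iterated to a fixed point):
  FIRST(P) = { '*', 'c', ε }

From X → P c:
  - P is a non-terminal: add FIRST(P) \ {ε} = { '*', 'c' }
    P is nullable, so continue to the next symbol
  - c is a terminal: add 'c' and stop
From X → ε:
  - ε-production, so ε ∈ FIRST(X)
From X → P *:
  - P is a non-terminal: add FIRST(P) \ {ε} = { '*', 'c' }
    P is nullable, so continue to the next symbol
  - '*' is a terminal: add '*' and stop

Collecting: FIRST(X) = { '*', 'c', ε }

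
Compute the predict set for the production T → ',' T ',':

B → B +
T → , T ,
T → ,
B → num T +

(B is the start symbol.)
PREDICT(T → ',' T ',') = (FIRST(RHS) \ {ε}) ∪ (FOLLOW(T) if ε ∈ FIRST(RHS), i.e. RHS ⇒* ε)
FIRST(',' T ',') = { ',' }
ε ∉ FIRST(',' T ','), so FOLLOW(T) is not added.
PREDICT(T → ',' T ',') = { ',' }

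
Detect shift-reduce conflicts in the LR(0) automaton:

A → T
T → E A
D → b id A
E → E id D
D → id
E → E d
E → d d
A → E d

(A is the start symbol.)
Yes — I7: [A → E d .] vs [E → d . d]

A shift-reduce conflict occurs when an LR(0) state has both:
  - a complete (reduce) item [A → α .] (dot at the end), and
  - a shift item [B → β . c γ] (dot before a terminal).

Augment with A' → A and build the canonical LR(0) collection (I0 = CLOSURE({[A' → . A]}), then GOTO on every symbol after a dot until no new states appear). It has 14 states:
  I0: { [A → . E d], [A → . T], [A' → . A], [E → . E d], [E → . E id D], [E → . d d], [T → . E A] }  — shift
  I1: { [A' → A .] }  — accept
  I2: { [A → . E d], [A → . T], [A → E . d], [E → . E d], [E → . E id D], [E → . d d], [E → E . d], [E → E . id D], [T → . E A], [T → E . A] }  — shift
  I3: { [A → T .] }  — reduce
  I4: { [E → d . d] }  — shift
  I5: { [E → d d .] }  — reduce
  I6: { [T → E A .] }  — reduce
  I7: { [A → E d .], [E → E d .], [E → d . d] }  — shift, 2 reduces
  I8: { [D → . b id A], [D → . id], [E → E id . D] }  — shift
  I9: { [E → E id D .] }  — reduce
  I10: { [D → b . id A] }  — shift
  I11: { [D → id .] }  — reduce
  I12: { [A → . E d], [A → . T], [D → b id . A], [E → . E d], [E → . E id D], [E → . d d], [T → . E A] }  — shift
  I13: { [D → b id A .] }  — reduce

I7 contains reduce items [A → E d .], [E → E d .] and shift item [E → d . d] — shift-reduce conflict.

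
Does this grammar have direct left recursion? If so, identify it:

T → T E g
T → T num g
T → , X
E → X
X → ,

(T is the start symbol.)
Direct left recursion occurs when N → N α for some non-terminal N (the right-hand side begins with the left-hand side itself).

T → T E g: LEFT RECURSIVE (starts with T)
T → T num g: LEFT RECURSIVE (starts with T)
T → , X: starts with ','
E → X: starts with X
X → ,: starts with ','

The grammar has direct left recursion on: T.

Answer: Yes, T is left-recursive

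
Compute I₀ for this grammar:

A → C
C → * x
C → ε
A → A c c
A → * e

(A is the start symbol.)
{ [A → . * e], [A → . A c c], [A → . C], [A' → . A], [C → . * x], [C → .] }

First, augment the grammar with A' → A
I₀ = CLOSURE({ [A' → . A] }):
  [A' → . A] has the dot before A: add [A → . C], [A → . A c c], [A → . * e]
  [A → . C] has the dot before C: add [C → . * x], [C → .]
No further items can be added.

I₀ = { [A → . * e], [A → . A c c], [A → . C], [A' → . A], [C → . * x], [C → .] }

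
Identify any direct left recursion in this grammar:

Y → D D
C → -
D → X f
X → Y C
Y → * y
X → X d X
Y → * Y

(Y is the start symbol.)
Yes, X is left-recursive

Direct left recursion occurs when N → N α for some non-terminal N (the right-hand side begins with the left-hand side itself).

Y → D D: starts with D
C → -: starts with '-'
D → X f: starts with X
X → Y C: starts with Y
Y → * y: starts with '*'
X → X d X: LEFT RECURSIVE (starts with X)
Y → * Y: starts with '*'

The grammar has direct left recursion on: X.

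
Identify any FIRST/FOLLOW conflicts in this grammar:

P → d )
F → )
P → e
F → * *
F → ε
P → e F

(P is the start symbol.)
A FIRST/FOLLOW conflict occurs when a non-terminal N has a nullable alternative N → β (β ⇒* ε) and another alternative N → α with FIRST(α) ∩ FOLLOW(N) ≠ ∅: on such a lookahead the parser cannot decide between expanding α and letting N vanish via β.

Nullable non-terminals: F.

F: nullable alternative(s) F → ε; FOLLOW(F) = { $ }
  F → ): FIRST \ {ε} = { ')' } — disjoint from FOLLOW(F)
  F → * *: FIRST \ {ε} = { '*' } — disjoint from FOLLOW(F)
  F → ε: FIRST \ {ε} = { } — this is the only nullable alternative, skip

P has no nullable alternative, so no FIRST/FOLLOW check is needed there.

No FIRST/FOLLOW conflicts found.

Answer: No FIRST/FOLLOW conflicts.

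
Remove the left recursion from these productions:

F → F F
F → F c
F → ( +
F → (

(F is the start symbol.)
F → ( + F'
F → ( F'
F' → F F'
F' → c F'
F' → ε

F is directly left-recursive. The standard transformation for
  A → A α₁ | ... | A α_m | β₁ | ... | β_n
is
  A  → β₁ A' | ... | β_n A'
  A' → α₁ A' | ... | α_m A' | ε

F → ( + becomes F → ( + F'
F → ( becomes F → ( F'
F → F F becomes F' → F F'
F → F c becomes F' → c F'
Add F' → ε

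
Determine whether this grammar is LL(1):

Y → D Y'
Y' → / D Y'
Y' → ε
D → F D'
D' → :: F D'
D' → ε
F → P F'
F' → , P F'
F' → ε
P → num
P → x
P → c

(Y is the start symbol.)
Relevant sets:
  FOLLOW(Y') = { $ }
  FOLLOW(D') = { $, '/' }
  FOLLOW(F') = { $, '/', '::' }

For Y':
  PREDICT(Y' → '/' D Y') = { '/' }
  PREDICT(Y' → ε) = { $ }
For D':
  PREDICT(D' → :: F D') = { '::' }
  PREDICT(D' → ε) = { $, '/' }
For F':
  PREDICT(F' → ',' P F') = { ',' }
  PREDICT(F' → ε) = { $, '/', '::' }
For P:
  PREDICT(P → num) = { 'num' }
  PREDICT(P → x) = { 'x' }
  PREDICT(P → c) = { 'c' }
Y, D, F have a single production, so nothing to check there.

All predict sets are disjoint. The grammar IS LL(1).

Answer: Yes, the grammar is LL(1).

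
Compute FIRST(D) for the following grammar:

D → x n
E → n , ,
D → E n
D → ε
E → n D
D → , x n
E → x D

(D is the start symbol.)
{ ',', 'n', 'x', ε }

FIRST sets of the other non-terminals involved (by the same procedure, iterated to a fixed point):
  FIRST(E) = { 'n', 'x' }

From D → x n:
  - x is a terminal: add 'x' and stop
From D → E n:
  - E is a non-terminal: add FIRST(E) \ {ε} = { 'n', 'x' }
    E is not nullable, so stop
From D → ε:
  - ε-production, so ε ∈ FIRST(D)
From D → , x n:
  - ',' is a terminal: add ',' and stop

Collecting: FIRST(D) = { ',', 'n', 'x', ε }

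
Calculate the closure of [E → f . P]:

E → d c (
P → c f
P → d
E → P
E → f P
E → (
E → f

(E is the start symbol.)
{ [E → f . P], [P → . c f], [P → . d] }

To compute CLOSURE, for each item [A → α.Bβ] where B is a non-terminal, add [B → .γ] for all productions B → γ; repeat for the newly added items until nothing changes.

Start with: [E → f . P]
  [E → f . P] has the dot before P: add [P → . c f], [P → . d]
No further items can be added.

CLOSURE = { [E → f . P], [P → . c f], [P → . d] }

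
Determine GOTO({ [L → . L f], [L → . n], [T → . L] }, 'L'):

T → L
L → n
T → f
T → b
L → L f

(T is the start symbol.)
GOTO(I, 'L') = CLOSURE({ [A → αX.β] : [A → α.Xβ] ∈ I, X = 'L' })

Items with dot before 'L', with the dot advanced:
  [L → . L f] → [L → L . f]
  [T → . L] → [T → L .]
Closure adds nothing (no advanced item has the dot before a non-terminal).

GOTO = { [L → L . f], [T → L .] }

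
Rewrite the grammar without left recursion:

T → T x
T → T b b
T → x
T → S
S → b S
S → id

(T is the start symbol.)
T → x T'
T → S T'
T' → x T'
T' → b b T'
T' → ε
S → b S
S → id

T is directly left-recursive. The standard transformation for
  A → A α₁ | ... | A α_m | β₁ | ... | β_n
is
  A  → β₁ A' | ... | β_n A'
  A' → α₁ A' | ... | α_m A' | ε

T → x becomes T → x T'
T → S becomes T → S T'
T → T x becomes T' → x T'
T → T b b becomes T' → b b T'
Add T' → ε

Productions for other non-terminals are unchanged:
  S → b S
  S → id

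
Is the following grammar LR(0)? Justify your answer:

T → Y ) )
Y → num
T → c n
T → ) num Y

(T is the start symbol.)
Yes, the grammar is LR(0)

Augment with T' → T and build the canonical LR(0) collection (I0 = CLOSURE({[T' → . T]}), then GOTO on every symbol after a dot until no new states appear). It has 11 states:
  I0: { [T → . ) num Y], [T → . Y ) )], [T → . c n], [T' → . T], [Y → . num] }  — shift
  I1: { [T → ) . num Y] }  — shift
  I2: { [T' → T .] }  — accept
  I3: { [T → Y . ) )] }  — shift
  I4: { [T → c . n] }  — shift
  I5: { [Y → num .] }  — reduce
  I6: { [T → c n .] }  — reduce
  I7: { [T → Y ) . )] }  — shift
  I8: { [T → Y ) ) .] }  — reduce
  I9: { [T → ) num . Y], [Y → . num] }  — shift
  I10: { [T → ) num Y .] }  — reduce

Every state is either a pure shift/goto state or contains exactly one complete item and nothing to shift — no conflicts. The grammar is LR(0).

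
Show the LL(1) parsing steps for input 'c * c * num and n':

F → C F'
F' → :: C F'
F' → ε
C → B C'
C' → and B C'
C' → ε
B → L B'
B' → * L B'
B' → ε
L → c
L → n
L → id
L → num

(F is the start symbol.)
LL(1) parsing maintains a stack (initially the start symbol over $) and the input. At each step: if the stack top is a terminal, match it against the current input token; if it is a non-terminal N, replace it with the RHS of M[N, lookahead] (the unique production whose predict set contains the lookahead).

Stack is shown with the top on the left.

Stack           Input                Action
-------------------------------------------
F $             c * c * num and n $  output F → C F'
C F' $          c * c * num and n $  output C → B C'
B C' F' $       c * c * num and n $  output B → L B'
L B' C' F' $    c * c * num and n $  output L → c
c B' C' F' $    c * c * num and n $  match 'c'
B' C' F' $      * c * num and n $    output B' → * L B'
* L B' C' F' $  * c * num and n $    match '*'
L B' C' F' $    c * num and n $      output L → c
c B' C' F' $    c * num and n $      match 'c'
B' C' F' $      * num and n $        output B' → * L B'
* L B' C' F' $  * num and n $        match '*'
L B' C' F' $    num and n $          output L → num
num B' C' F' $  num and n $          match 'num'
B' C' F' $      and n $              output B' → ε
C' F' $         and n $              output C' → and B C'
and B C' F' $   and n $              match 'and'
B C' F' $       n $                  output B → L B'
L B' C' F' $    n $                  output L → n
n B' C' F' $    n $                  match 'n'
B' C' F' $      $                    output B' → ε
C' F' $         $                    output C' → ε
F' $            $                    output F' → ε
$               $                    accept

The string is accepted.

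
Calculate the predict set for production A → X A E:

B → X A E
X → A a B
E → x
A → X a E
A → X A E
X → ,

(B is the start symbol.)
{ ',' }

PREDICT(A → X A E) = (FIRST(RHS) \ {ε}) ∪ (FOLLOW(A) if ε ∈ FIRST(RHS), i.e. RHS ⇒* ε)
FIRST(X) = { ',' }
FIRST(X A E) = { ',' }
ε ∉ FIRST(X A E), so FOLLOW(A) is not added.
PREDICT(A → X A E) = { ',' }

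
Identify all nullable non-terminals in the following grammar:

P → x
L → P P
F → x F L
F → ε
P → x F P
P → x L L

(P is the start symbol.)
ε-productions: F → ε
So F is immediately nullable.
No further non-terminal can be added: every production for the remaining non-terminals contains a terminal or a non-nullable non-terminal.
Nullable = { 'F' }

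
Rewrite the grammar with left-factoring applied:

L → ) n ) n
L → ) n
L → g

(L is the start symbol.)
L → ) n L'
L' → ) n
L' → ε
L → g

Left-factoring transforms A → αβ₁ | αβ₂ into A → αA' and A' → β₁ | β₂
(α is the longest common prefix among the alternatives). Repeat until
no nonterminal has two alternatives with a common prefix.

Round 1: L has alternatives sharing prefix ') n'. Introduce L': L → ) n L'
  Add: L' → ) n
  Add: L' → ε

No remaining common prefixes — done.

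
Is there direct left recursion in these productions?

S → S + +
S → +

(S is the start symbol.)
Yes, S is left-recursive

Direct left recursion occurs when N → N α for some non-terminal N (the right-hand side begins with the left-hand side itself).

S → S + +: LEFT RECURSIVE (starts with S)
S → +: starts with '+'

The grammar has direct left recursion on: S.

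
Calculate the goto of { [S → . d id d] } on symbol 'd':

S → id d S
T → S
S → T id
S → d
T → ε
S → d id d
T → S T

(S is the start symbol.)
{ [S → d . id d] }

GOTO(I, 'd') = CLOSURE({ [A → αX.β] : [A → α.Xβ] ∈ I, X = 'd' })

Items with dot before 'd', with the dot advanced:
  [S → . d id d] → [S → d . id d]
Closure adds nothing (no advanced item has the dot before a non-terminal).

GOTO = { [S → d . id d] }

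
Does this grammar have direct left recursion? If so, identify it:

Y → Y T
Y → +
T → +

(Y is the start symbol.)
Direct left recursion occurs when N → N α for some non-terminal N (the right-hand side begins with the left-hand side itself).

Y → Y T: LEFT RECURSIVE (starts with Y)
Y → +: starts with '+'
T → +: starts with '+'

The grammar has direct left recursion on: Y.

Answer: Yes, Y is left-recursive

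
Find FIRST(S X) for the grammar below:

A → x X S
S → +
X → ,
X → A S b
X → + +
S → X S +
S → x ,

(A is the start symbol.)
FIRST sets of the non-terminals involved (from the grammar, by fixed-point iteration):
  FIRST(S) = { '+', ',', 'x' }

To compute FIRST(S X), process the symbols left to right:
Symbol S is a non-terminal. Add FIRST(S) \ {ε} = { '+', ',', 'x' }
S is not nullable (ε ∉ FIRST(S)), so stop here.
FIRST(S X) = { '+', ',', 'x' }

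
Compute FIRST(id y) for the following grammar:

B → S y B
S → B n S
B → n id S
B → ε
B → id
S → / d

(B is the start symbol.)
{ 'id' }

To compute FIRST(id y), process the symbols left to right:
Symbol id is a terminal. Add 'id' and stop.
FIRST(id y) = { 'id' }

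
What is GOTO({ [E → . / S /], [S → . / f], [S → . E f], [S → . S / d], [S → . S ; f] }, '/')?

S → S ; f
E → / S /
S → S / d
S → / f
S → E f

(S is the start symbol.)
GOTO(I, '/') = CLOSURE({ [A → αX.β] : [A → α.Xβ] ∈ I, X = '/' })

Items with dot before '/', with the dot advanced:
  [E → . / S /] → [E → / . S /]
  [S → . / f] → [S → / . f]
Closure of the advanced items:
  [E → / . S /] has the dot before S: add [S → . S ; f], [S → . S / d], [S → . / f], [S → . E f]
  [S → . E f] has the dot before E: add [E → . / S /]

GOTO = { [E → . / S /], [E → / . S /], [S → . / f], [S → . E f], [S → . S / d], [S → . S ; f], [S → / . f] }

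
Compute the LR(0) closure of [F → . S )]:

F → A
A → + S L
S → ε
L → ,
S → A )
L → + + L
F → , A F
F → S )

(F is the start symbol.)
{ [A → . + S L], [F → . S )], [S → . A )], [S → .] }

Start with: [F → . S )]
  [F → . S )] has the dot before S: add [S → .], [S → . A )]
  [S → . A )] has the dot before A: add [A → . + S L]
No further items can be added.

CLOSURE = { [A → . + S L], [F → . S )], [S → . A )], [S → .] }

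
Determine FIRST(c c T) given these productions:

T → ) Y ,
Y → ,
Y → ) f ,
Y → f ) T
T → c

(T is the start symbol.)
{ 'c' }

To compute FIRST(c c T), process the symbols left to right:
Symbol c is a terminal. Add 'c' and stop.
FIRST(c c T) = { 'c' }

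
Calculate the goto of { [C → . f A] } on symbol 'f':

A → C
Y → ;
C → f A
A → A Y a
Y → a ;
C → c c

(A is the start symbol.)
GOTO(I, 'f') = CLOSURE({ [A → αX.β] : [A → α.Xβ] ∈ I, X = 'f' })

Items with dot before 'f', with the dot advanced:
  [C → . f A] → [C → f . A]
Closure of the advanced items:
  [C → f . A] has the dot before A: add [A → . C], [A → . A Y a]
  [A → . C] has the dot before C: add [C → . f A], [C → . c c]

GOTO = { [A → . A Y a], [A → . C], [C → . c c], [C → . f A], [C → f . A] }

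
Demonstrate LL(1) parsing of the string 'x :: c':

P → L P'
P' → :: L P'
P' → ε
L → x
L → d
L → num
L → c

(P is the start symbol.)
Stack is shown with the top on the left.

Stack      Input     Action
---------------------------
P $        x :: c $  output P → L P'
L P' $     x :: c $  output L → x
x P' $     x :: c $  match 'x'
P' $       :: c $    output P' → :: L P'
:: L P' $  :: c $    match '::'
L P' $     c $       output L → c
c P' $     c $       match 'c'
P' $       $         output P' → ε
$          $         accept

The string is accepted.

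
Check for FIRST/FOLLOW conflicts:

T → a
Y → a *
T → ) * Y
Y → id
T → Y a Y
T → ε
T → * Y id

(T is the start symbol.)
Nullable non-terminals: T.
FIRST sets used below: FIRST(Y) = { 'a', 'id' }

T: nullable alternative(s) T → ε; FOLLOW(T) = { $ }
  T → a: FIRST \ {ε} = { 'a' } — disjoint from FOLLOW(T)
  T → ) * Y: FIRST \ {ε} = { ')' } — disjoint from FOLLOW(T)
  T → Y a Y: FIRST \ {ε} = { 'a', 'id' } — disjoint from FOLLOW(T)
  T → ε: FIRST \ {ε} = { } — this is the only nullable alternative, skip
  T → * Y id: FIRST \ {ε} = { '*' } — disjoint from FOLLOW(T)

Y has no nullable alternative, so no FIRST/FOLLOW check is needed there.

No FIRST/FOLLOW conflicts found.

Answer: No FIRST/FOLLOW conflicts.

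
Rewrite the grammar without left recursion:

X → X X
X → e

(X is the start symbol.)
X → e X'
X' → X X'
X' → ε

X is directly left-recursive. The standard transformation for
  A → A α₁ | ... | A α_m | β₁ | ... | β_n
is
  A  → β₁ A' | ... | β_n A'
  A' → α₁ A' | ... | α_m A' | ε

X → e becomes X → e X'
X → X X becomes X' → X X'
Add X' → ε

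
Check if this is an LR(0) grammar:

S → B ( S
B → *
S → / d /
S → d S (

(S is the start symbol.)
A grammar is LR(0) if no state in the canonical LR(0) collection has:
  - both a shift item (dot before a terminal) and a complete item (shift-reduce conflict), or
  - two or more complete items (reduce-reduce conflict; the accept item [S' → S .] counts as a complete item here).

Augment with S' → S and build the canonical LR(0) collection (I0 = CLOSURE({[S' → . S]}), then GOTO on every symbol after a dot until no new states appear). It has 12 states:
  I0: { [B → . *], [S → . / d /], [S → . B ( S], [S → . d S (], [S' → . S] }  — shift
  I1: { [B → * .] }  — reduce
  I2: { [S → / . d /] }  — shift
  I3: { [S → B . ( S] }  — shift
  I4: { [S' → S .] }  — accept
  I5: { [B → . *], [S → . / d /], [S → . B ( S], [S → . d S (], [S → d . S (] }  — shift
  I6: { [S → d S . (] }  — shift
  I7: { [S → d S ( .] }  — reduce
  I8: { [B → . *], [S → . / d /], [S → . B ( S], [S → . d S (], [S → B ( . S] }  — shift
  I9: { [S → B ( S .] }  — reduce
  I10: { [S → / d . /] }  — shift
  I11: { [S → / d / .] }  — reduce

Every state is either a pure shift/goto state or contains exactly one complete item and nothing to shift — no conflicts. The grammar is LR(0).

Answer: Yes, the grammar is LR(0)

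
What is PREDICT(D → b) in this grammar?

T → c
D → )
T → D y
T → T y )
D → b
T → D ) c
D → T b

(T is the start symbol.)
PREDICT(D → b) = (FIRST(RHS) \ {ε}) ∪ (FOLLOW(D) if ε ∈ FIRST(RHS), i.e. RHS ⇒* ε)
FIRST(b) = { 'b' }
ε ∉ FIRST(b), so FOLLOW(D) is not added.
PREDICT(D → b) = { 'b' }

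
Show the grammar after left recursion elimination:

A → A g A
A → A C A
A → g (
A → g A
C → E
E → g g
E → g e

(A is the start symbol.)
A → g ( A'
A → g A A'
A' → g A A'
A' → C A A'
A' → ε
C → E
E → g g
E → g e

A is directly left-recursive. The standard transformation for
  A → A α₁ | ... | A α_m | β₁ | ... | β_n
is
  A  → β₁ A' | ... | β_n A'
  A' → α₁ A' | ... | α_m A' | ε

A → g ( becomes A → g ( A'
A → g A becomes A → g A A'
A → A g A becomes A' → g A A'
A → A C A becomes A' → C A A'
Add A' → ε

Productions for other non-terminals are unchanged:
  C → E
  E → g g
  E → g e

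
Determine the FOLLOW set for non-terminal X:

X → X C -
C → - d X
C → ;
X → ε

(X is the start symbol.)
X is the start symbol, so $ ∈ FOLLOW(X).
In X → X C -: X is followed by C '-', add FIRST(C '-') \ {ε} = { '-', ';' }
In C → - d X: X is at the end, add FOLLOW(C)

The FOLLOW sets referred to above (computed the same way, to a fixed point):
  FOLLOW(C) = { '-' }

Taking the union: FOLLOW(X) = { $, '-', ';' }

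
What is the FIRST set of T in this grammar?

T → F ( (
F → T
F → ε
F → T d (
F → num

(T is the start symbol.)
{ '(', 'num' }

FIRST sets of the other non-terminals involved (by the same procedure, iterated to a fixed point):
  FIRST(F) = { '(', 'num', ε }

From T → F ( (:
  - F is a non-terminal: add FIRST(F) \ {ε} = { '(', 'num' }
    F is nullable, so continue to the next symbol
  - '(' is a terminal: add '(' and stop

Collecting: FIRST(T) = { '(', 'num' }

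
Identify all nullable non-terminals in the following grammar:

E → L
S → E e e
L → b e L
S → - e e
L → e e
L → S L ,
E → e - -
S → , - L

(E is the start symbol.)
None

There are no ε-productions, so no non-terminal can derive ε.
No non-terminals are nullable.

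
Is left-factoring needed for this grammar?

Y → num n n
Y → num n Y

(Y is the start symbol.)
Left-factoring is needed when two productions for the same non-terminal
share a common prefix on the right-hand side.

Productions for Y:
  Y → num n n
  Y → num n Y

Found common prefix 'num n' in productions for Y

Answer: Yes, Y has productions with common prefix 'num n'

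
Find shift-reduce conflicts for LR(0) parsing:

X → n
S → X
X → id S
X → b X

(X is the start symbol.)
No shift-reduce conflicts

Augment with X' → X and build the canonical LR(0) collection (I0 = CLOSURE({[X' → . X]}), then GOTO on every symbol after a dot until no new states appear). It has 8 states:
  I0: { [X → . b X], [X → . id S], [X → . n], [X' → . X] }  — shift
  I1: { [X' → X .] }  — accept
  I2: { [X → . b X], [X → . id S], [X → . n], [X → b . X] }  — shift
  I3: { [S → . X], [X → . b X], [X → . id S], [X → . n], [X → id . S] }  — shift
  I4: { [X → n .] }  — reduce
  I5: { [X → id S .] }  — reduce
  I6: { [S → X .] }  — reduce
  I7: { [X → b X .] }  — reduce

No state contains both a complete item and a shift item.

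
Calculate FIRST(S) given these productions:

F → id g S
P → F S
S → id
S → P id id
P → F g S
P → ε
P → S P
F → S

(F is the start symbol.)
{ 'id' }

FIRST sets of the other non-terminals involved (by the same procedure, iterated to a fixed point):
  FIRST(P) = { 'id', ε }

From S → id:
  - id is a terminal: add 'id' and stop
From S → P id id:
  - P is a non-terminal: add FIRST(P) \ {ε} = { 'id' }
    P is nullable, so continue to the next symbol
  - id is a terminal: add 'id' and stop

Collecting: FIRST(S) = { 'id' }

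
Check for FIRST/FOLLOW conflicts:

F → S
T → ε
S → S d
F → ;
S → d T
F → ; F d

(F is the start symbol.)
No FIRST/FOLLOW conflicts.

Nullable non-terminals: T.
T has a nullable alternative but only one production, so nothing to check.

F, S have no nullable alternative, so no FIRST/FOLLOW check is needed there.

No FIRST/FOLLOW conflicts found.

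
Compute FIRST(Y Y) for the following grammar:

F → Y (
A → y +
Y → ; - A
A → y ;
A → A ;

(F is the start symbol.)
FIRST sets of the non-terminals involved (from the grammar, by fixed-point iteration):
  FIRST(Y) = { ';' }

To compute FIRST(Y Y), process the symbols left to right:
Symbol Y is a non-terminal. Add FIRST(Y) \ {ε} = { ';' }
Y is not nullable (ε ∉ FIRST(Y)), so stop here.
FIRST(Y Y) = { ';' }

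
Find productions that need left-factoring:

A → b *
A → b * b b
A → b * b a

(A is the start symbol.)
Left-factoring is needed when two productions for the same non-terminal
share a common prefix on the right-hand side.

Productions for A:
  A → b *
  A → b * b b
  A → b * b a

Found common prefix 'b *' in productions for A

Answer: Yes, A has productions with common prefix 'b *'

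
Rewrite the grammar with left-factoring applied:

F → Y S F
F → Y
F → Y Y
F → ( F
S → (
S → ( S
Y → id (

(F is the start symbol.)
F → Y F'
F' → S F
F' → ε
F' → Y
F → ( F
S → ( S'
S' → ε
S' → S
Y → id (

Left-factoring transforms A → αβ₁ | αβ₂ into A → αA' and A' → β₁ | β₂
(α is the longest common prefix among the alternatives). Repeat until
no nonterminal has two alternatives with a common prefix.

Round 1: F has alternatives sharing prefix 'Y'. Introduce F': F → Y F'
  Add: F' → S F
  Add: F' → ε
  Add: F' → Y

Round 2: S has alternatives sharing prefix '('. Introduce S': S → ( S'
  Add: S' → ε
  Add: S' → S

No remaining common prefixes — done.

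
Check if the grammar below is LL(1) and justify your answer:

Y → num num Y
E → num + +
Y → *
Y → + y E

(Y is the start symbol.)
Yes, the grammar is LL(1).

A grammar is LL(1) if for each non-terminal N with multiple productions, the predict sets of those productions are pairwise disjoint, where PREDICT(N → α) = (FIRST(α) \ {ε}) ∪ (FOLLOW(N) if α ⇒* ε).

For Y:
  PREDICT(Y → num num Y) = { 'num' }
  PREDICT(Y → '*') = { '*' }
  PREDICT(Y → '+' y E) = { '+' }
E has a single production, so nothing to check there.

All predict sets are disjoint. The grammar IS LL(1).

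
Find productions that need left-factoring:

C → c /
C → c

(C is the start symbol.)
Left-factoring is needed when two productions for the same non-terminal
share a common prefix on the right-hand side.

Productions for C:
  C → c /
  C → c

Found common prefix 'c' in productions for C

Answer: Yes, C has productions with common prefix 'c'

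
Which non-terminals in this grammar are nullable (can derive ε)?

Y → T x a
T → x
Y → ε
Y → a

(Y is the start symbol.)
A non-terminal is nullable if it can derive ε (the empty string): either it has an ε-production, or it has a production whose right-hand side consists entirely of nullable non-terminals.

ε-productions: Y → ε
So Y is immediately nullable.
No further non-terminal can be added: every production for the remaining non-terminals contains a terminal or a non-nullable non-terminal.
Nullable = { 'Y' }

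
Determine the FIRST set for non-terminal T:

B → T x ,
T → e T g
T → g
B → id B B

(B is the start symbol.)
From T → e T g:
  - e is a terminal: add 'e' and stop
From T → g:
  - g is a terminal: add 'g' and stop

Collecting: FIRST(T) = { 'e', 'g' }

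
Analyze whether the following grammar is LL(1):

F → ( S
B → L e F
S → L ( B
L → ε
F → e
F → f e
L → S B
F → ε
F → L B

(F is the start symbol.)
A grammar is LL(1) if for each non-terminal N with multiple productions, the predict sets of those productions are pairwise disjoint, where PREDICT(N → α) = (FIRST(α) \ {ε}) ∪ (FOLLOW(N) if α ⇒* ε).

Relevant sets:
  FIRST(L) = { '(', ε }
  FIRST(B) = { '(', 'e' }
  FIRST(S) = { '(' }
  FOLLOW(F) = { $, '(', 'e' }
  FOLLOW(L) = { '(', 'e' }

For F:
  PREDICT(F → '(' S) = { '(' }
  PREDICT(F → e) = { 'e' }
  PREDICT(F → f e) = { 'f' }
  PREDICT(F → ε) = { $, '(', 'e' }
  PREDICT(F → L B) = { '(', 'e' }
For L:
  PREDICT(L → ε) = { '(', 'e' }
  PREDICT(L → S B) = { '(' }
B, S have a single production, so nothing to check there.

Conflict found: Predict set conflict for F: { '(' }
The grammar is NOT LL(1).

Answer: No. Predict set conflict for F: { '(' }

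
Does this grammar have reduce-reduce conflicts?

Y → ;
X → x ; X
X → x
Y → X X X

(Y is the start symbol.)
Augment with Y' → Y and build the canonical LR(0) collection (I0 = CLOSURE({[Y' → . Y]}), then GOTO on every symbol after a dot until no new states appear). It has 9 states:
  I0: { [X → . x ; X], [X → . x], [Y → . ;], [Y → . X X X], [Y' → . Y] }  — shift
  I1: { [Y → ; .] }  — reduce
  I2: { [X → . x ; X], [X → . x], [Y → X . X X] }  — shift
  I3: { [Y' → Y .] }  — accept
  I4: { [X → x . ; X], [X → x .] }  — shift, reduce
  I5: { [X → . x ; X], [X → . x], [X → x ; . X] }  — shift
  I6: { [X → x ; X .] }  — reduce
  I7: { [X → . x ; X], [X → . x], [Y → X X . X] }  — shift
  I8: { [Y → X X X .] }  — reduce

No state contains more than one complete item.

Answer: No reduce-reduce conflicts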